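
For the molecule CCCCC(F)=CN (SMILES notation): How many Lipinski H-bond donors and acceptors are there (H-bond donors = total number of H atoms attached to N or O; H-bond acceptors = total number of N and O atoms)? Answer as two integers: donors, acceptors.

2, 1

Donors: find every N or O and count the H atoms it carries.
  atom 8 (N): bond orders sum to 1 → 2 H
Lipinski HBD = 2.
Acceptors: N atoms = 1, O atoms = 0 → HBA = 1.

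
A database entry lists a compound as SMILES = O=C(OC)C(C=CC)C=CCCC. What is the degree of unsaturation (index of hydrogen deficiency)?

Degree of unsaturation = (number of rings) + (number of π bonds).
Ring closures in the SMILES: 0.
π bonds: 3 double bonds (each 1 DoU) → 3 DoU from unsaturation.
Total DoU = 0 + 3 = 3.

3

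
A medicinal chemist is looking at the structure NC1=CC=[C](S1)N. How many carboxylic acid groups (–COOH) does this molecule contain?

Scan the SMILES for the carboxylic acid motif — none present.
Groups that are present: 2 primary amine.

0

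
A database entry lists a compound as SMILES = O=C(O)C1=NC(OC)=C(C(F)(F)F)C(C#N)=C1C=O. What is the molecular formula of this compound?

C10H5F3N2O4

Walk through each heavy atom and fill implicit hydrogens from standard valence (C 4, N 3, O 2, S 2, halogen 1):
  atom 1: O, bond orders sum to 2 (valence 2) → 0 H
  atom 2: C, bond orders sum to 4 (valence 4) → 0 H
  atom 3: O, bond orders sum to 1 (valence 2) → 1 H
  atom 4: C, bond orders sum to 4 (valence 4) → 0 H
  atom 5: N, bond orders sum to 3 (valence 3) → 0 H
  atom 6: C, bond orders sum to 4 (valence 4) → 0 H
  atom 7: O, bond orders sum to 2 (valence 2) → 0 H
  atom 8: C, bond orders sum to 1 (valence 4) → 3 H
  atom 9: C, bond orders sum to 4 (valence 4) → 0 H
  atom 10: C, bond orders sum to 4 (valence 4) → 0 H
  atom 11: F (halogen, monovalent) → 0 H
  atom 12: F (halogen, monovalent) → 0 H
  atom 13: F (halogen, monovalent) → 0 H
  atom 14: C, bond orders sum to 4 (valence 4) → 0 H
  atom 15: C, bond orders sum to 4 (valence 4) → 0 H
  atom 16: N, bond orders sum to 3 (valence 3) → 0 H
  atom 17: C, bond orders sum to 4 (valence 4) → 0 H
  atom 18: C, bond orders sum to 3 (valence 4) → 1 H
  atom 19: O, bond orders sum to 2 (valence 2) → 0 H
Totals → C:10, H:5, F:3, N:2, O:4.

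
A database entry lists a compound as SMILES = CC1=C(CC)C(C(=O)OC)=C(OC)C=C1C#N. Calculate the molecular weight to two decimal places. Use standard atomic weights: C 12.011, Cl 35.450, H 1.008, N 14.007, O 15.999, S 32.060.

First, the molecular formula is C13H15NO3 (counting implicit H from valence).
  C: 13 × 12.011 = 156.143
  H: 15 × 1.008 = 15.120
  N: 1 × 14.007 = 14.007
  O: 3 × 15.999 = 47.997
Sum: 13×12.011 + 15×1.008 + 1×14.007 + 3×15.999 = 233.267 → 233.27 g/mol.

233.27 g/mol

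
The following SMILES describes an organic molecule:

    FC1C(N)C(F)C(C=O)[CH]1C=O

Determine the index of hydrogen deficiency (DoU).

Molecular formula: C7H9F2NO2.
DoU = (2C + 2 + N − H − X) / 2, where X is the halogen count and O/S are ignored.
    = (2·7 + 2 + 1 − 9 − 2) / 2 = 6 / 2 = 3.

3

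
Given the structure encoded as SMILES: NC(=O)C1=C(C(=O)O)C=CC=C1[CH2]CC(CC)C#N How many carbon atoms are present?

Count every carbon token in the SMILES (each C, including those in ring-closure positions and inside branches).
Carbon count: 14.

14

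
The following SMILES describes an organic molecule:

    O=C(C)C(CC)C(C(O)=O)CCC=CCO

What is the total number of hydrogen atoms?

20

Walk through each heavy atom and fill implicit hydrogens from standard valence (C 4, N 3, O 2, S 2, halogen 1):
  atom 1: O, bond orders sum to 2 (valence 2) → 0 H
  atom 2: C, bond orders sum to 4 (valence 4) → 0 H
  atom 3: C, bond orders sum to 1 (valence 4) → 3 H
  atom 4: C, bond orders sum to 3 (valence 4) → 1 H
  atom 5: C, bond orders sum to 2 (valence 4) → 2 H
  atom 6: C, bond orders sum to 1 (valence 4) → 3 H
  atom 7: C, bond orders sum to 3 (valence 4) → 1 H
  atom 8: C, bond orders sum to 4 (valence 4) → 0 H
  atom 9: O, bond orders sum to 1 (valence 2) → 1 H
  atom 10: O, bond orders sum to 2 (valence 2) → 0 H
  atom 11: C, bond orders sum to 2 (valence 4) → 2 H
  atom 12: C, bond orders sum to 2 (valence 4) → 2 H
  atom 13: C, bond orders sum to 3 (valence 4) → 1 H
  atom 14: C, bond orders sum to 3 (valence 4) → 1 H
  atom 15: C, bond orders sum to 2 (valence 4) → 2 H
  atom 16: O, bond orders sum to 1 (valence 2) → 1 H
Total hydrogens: 20.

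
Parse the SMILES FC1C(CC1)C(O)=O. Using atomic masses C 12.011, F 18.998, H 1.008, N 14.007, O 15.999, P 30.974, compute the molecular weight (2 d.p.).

118.11 g/mol

First, the molecular formula is C5H7FO2 (counting implicit H from valence).
  C: 5 × 12.011 = 60.055
  F: 1 × 18.998 = 18.998
  H: 7 × 1.008 = 7.056
  O: 2 × 15.999 = 31.998
Sum: 5×12.011 + 1×18.998 + 7×1.008 + 2×15.999 = 118.107 → 118.11 g/mol.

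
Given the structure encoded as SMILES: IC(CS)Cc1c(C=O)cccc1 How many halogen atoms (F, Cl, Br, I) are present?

Halogen atoms appear at heavy-atom position 1 (1×I).
Other groups present: 1 aldehyde, 1 thiol.
Halogen count: 1.

1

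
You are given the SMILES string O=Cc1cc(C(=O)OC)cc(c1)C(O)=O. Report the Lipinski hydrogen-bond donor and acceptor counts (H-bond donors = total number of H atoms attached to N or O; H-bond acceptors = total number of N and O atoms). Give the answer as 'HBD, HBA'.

Donors: find every N or O and count the H atoms it carries.
  atom 1 (O): bond orders sum to 2 → 0 H
  atom 7 (O): bond orders sum to 2 → 0 H
  atom 8 (O): bond orders sum to 2 → 0 H
  atom 14 (O): bond orders sum to 1 → 1 H
  atom 15 (O): bond orders sum to 2 → 0 H
Lipinski HBD = 1.
Acceptors: N atoms = 0, O atoms = 5 → HBA = 5.

1, 5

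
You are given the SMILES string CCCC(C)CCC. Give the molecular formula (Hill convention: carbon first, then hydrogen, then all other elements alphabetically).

Walk through each heavy atom and fill implicit hydrogens from standard valence (C 4, N 3, O 2, S 2, halogen 1):
  atom 1: C, bond orders sum to 1 (valence 4) → 3 H
  atom 2: C, bond orders sum to 2 (valence 4) → 2 H
  atom 3: C, bond orders sum to 2 (valence 4) → 2 H
  atom 4: C, bond orders sum to 3 (valence 4) → 1 H
  atom 5: C, bond orders sum to 1 (valence 4) → 3 H
  atom 6: C, bond orders sum to 2 (valence 4) → 2 H
  atom 7: C, bond orders sum to 2 (valence 4) → 2 H
  atom 8: C, bond orders sum to 1 (valence 4) → 3 H
Totals → C:8, H:18.
In Hill order: C8H18.

C8H18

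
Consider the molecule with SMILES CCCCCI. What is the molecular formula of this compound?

Walk through each heavy atom and fill implicit hydrogens from standard valence (C 4, N 3, O 2, S 2, halogen 1):
  atom 1: C, bond orders sum to 1 (valence 4) → 3 H
  atom 2: C, bond orders sum to 2 (valence 4) → 2 H
  atom 3: C, bond orders sum to 2 (valence 4) → 2 H
  atom 4: C, bond orders sum to 2 (valence 4) → 2 H
  atom 5: C, bond orders sum to 2 (valence 4) → 2 H
  atom 6: I (halogen, monovalent) → 0 H
Totals → C:5, H:11, I:1.
In Hill order: C5H11I.

C5H11I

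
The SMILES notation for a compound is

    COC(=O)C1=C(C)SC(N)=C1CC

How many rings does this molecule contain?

In SMILES, each pair of matching ring-closure digits denotes one ring-closing bond; the number of such bonds equals the number of independent rings.
Ring-closure bonds here: 1.

1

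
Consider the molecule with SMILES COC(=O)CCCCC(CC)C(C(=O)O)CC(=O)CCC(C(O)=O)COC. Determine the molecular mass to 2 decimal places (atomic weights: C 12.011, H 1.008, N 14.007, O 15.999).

First, the molecular formula is C19H32O8 (counting implicit H from valence).
  C: 19 × 12.011 = 228.209
  H: 32 × 1.008 = 32.256
  O: 8 × 15.999 = 127.992
Sum: 19×12.011 + 32×1.008 + 8×15.999 = 388.457 → 388.46 g/mol.

388.46 g/mol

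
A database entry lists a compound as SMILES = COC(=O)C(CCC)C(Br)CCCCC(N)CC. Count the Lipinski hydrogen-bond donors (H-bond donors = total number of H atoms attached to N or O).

Donors: find every N or O and count the H atoms it carries.
  atom 2 (O): bond orders sum to 2 → 0 H
  atom 4 (O): bond orders sum to 2 → 0 H
  atom 16 (N): bond orders sum to 1 → 2 H
Lipinski HBD = 2.

2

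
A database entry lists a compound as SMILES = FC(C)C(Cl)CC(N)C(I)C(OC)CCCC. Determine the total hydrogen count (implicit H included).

Walk through each heavy atom and fill implicit hydrogens from standard valence (C 4, N 3, O 2, S 2, halogen 1):
  atom 1: F (halogen, monovalent) → 0 H
  atom 2: C, bond orders sum to 3 (valence 4) → 1 H
  atom 3: C, bond orders sum to 1 (valence 4) → 3 H
  atom 4: C, bond orders sum to 3 (valence 4) → 1 H
  atom 5: Cl (halogen, monovalent) → 0 H
  atom 6: C, bond orders sum to 2 (valence 4) → 2 H
  atom 7: C, bond orders sum to 3 (valence 4) → 1 H
  atom 8: N, bond orders sum to 1 (valence 3) → 2 H
  atom 9: C, bond orders sum to 3 (valence 4) → 1 H
  atom 10: I (halogen, monovalent) → 0 H
  atom 11: C, bond orders sum to 3 (valence 4) → 1 H
  atom 12: O, bond orders sum to 2 (valence 2) → 0 H
  atom 13: C, bond orders sum to 1 (valence 4) → 3 H
  atom 14: C, bond orders sum to 2 (valence 4) → 2 H
  atom 15: C, bond orders sum to 2 (valence 4) → 2 H
  atom 16: C, bond orders sum to 2 (valence 4) → 2 H
  atom 17: C, bond orders sum to 1 (valence 4) → 3 H
Total hydrogens: 24.

24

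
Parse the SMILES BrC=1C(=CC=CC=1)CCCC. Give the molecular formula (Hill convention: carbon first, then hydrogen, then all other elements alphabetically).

Walk through each heavy atom and fill implicit hydrogens from standard valence (C 4, N 3, O 2, S 2, halogen 1):
  atom 1: Br (halogen, monovalent) → 0 H
  atom 2: C, bond orders sum to 4 (valence 4) → 0 H
  atom 3: C, bond orders sum to 4 (valence 4) → 0 H
  atom 4: C, bond orders sum to 3 (valence 4) → 1 H
  atom 5: C, bond orders sum to 3 (valence 4) → 1 H
  atom 6: C, bond orders sum to 3 (valence 4) → 1 H
  atom 7: C, bond orders sum to 3 (valence 4) → 1 H
  atom 8: C, bond orders sum to 2 (valence 4) → 2 H
  atom 9: C, bond orders sum to 2 (valence 4) → 2 H
  atom 10: C, bond orders sum to 2 (valence 4) → 2 H
  atom 11: C, bond orders sum to 1 (valence 4) → 3 H
Totals → C:10, H:13, Br:1.
In Hill order: C10H13Br.

C10H13Br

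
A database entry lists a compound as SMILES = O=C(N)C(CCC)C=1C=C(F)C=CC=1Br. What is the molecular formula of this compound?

C11H13BrFNO

Walk through each heavy atom and fill implicit hydrogens from standard valence (C 4, N 3, O 2, S 2, halogen 1):
  atom 1: O, bond orders sum to 2 (valence 2) → 0 H
  atom 2: C, bond orders sum to 4 (valence 4) → 0 H
  atom 3: N, bond orders sum to 1 (valence 3) → 2 H
  atom 4: C, bond orders sum to 3 (valence 4) → 1 H
  atom 5: C, bond orders sum to 2 (valence 4) → 2 H
  atom 6: C, bond orders sum to 2 (valence 4) → 2 H
  atom 7: C, bond orders sum to 1 (valence 4) → 3 H
  atom 8: C, bond orders sum to 4 (valence 4) → 0 H
  atom 9: C, bond orders sum to 3 (valence 4) → 1 H
  atom 10: C, bond orders sum to 4 (valence 4) → 0 H
  atom 11: F (halogen, monovalent) → 0 H
  atom 12: C, bond orders sum to 3 (valence 4) → 1 H
  atom 13: C, bond orders sum to 3 (valence 4) → 1 H
  atom 14: C, bond orders sum to 4 (valence 4) → 0 H
  atom 15: Br (halogen, monovalent) → 0 H
Totals → C:11, H:13, Br:1, F:1, N:1, O:1.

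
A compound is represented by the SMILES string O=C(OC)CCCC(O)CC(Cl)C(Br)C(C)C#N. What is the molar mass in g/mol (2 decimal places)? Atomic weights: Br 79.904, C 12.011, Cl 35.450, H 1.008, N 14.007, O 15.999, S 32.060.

First, the molecular formula is C12H19BrClNO3 (counting implicit H from valence).
  Br: 1 × 79.904 = 79.904
  C: 12 × 12.011 = 144.132
  Cl: 1 × 35.450 = 35.450
  H: 19 × 1.008 = 19.152
  N: 1 × 14.007 = 14.007
  O: 3 × 15.999 = 47.997
Sum: 1×79.904 + 12×12.011 + 1×35.450 + 19×1.008 + 1×14.007 + 3×15.999 = 340.642 → 340.64 g/mol.

340.64 g/mol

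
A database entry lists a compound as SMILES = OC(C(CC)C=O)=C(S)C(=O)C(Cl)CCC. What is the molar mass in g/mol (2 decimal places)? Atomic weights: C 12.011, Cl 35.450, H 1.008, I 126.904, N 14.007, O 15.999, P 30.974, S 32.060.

264.76 g/mol

First, the molecular formula is C11H17ClO3S (counting implicit H from valence).
  C: 11 × 12.011 = 132.121
  Cl: 1 × 35.450 = 35.450
  H: 17 × 1.008 = 17.136
  O: 3 × 15.999 = 47.997
  S: 1 × 32.060 = 32.060
Sum: 11×12.011 + 1×35.450 + 17×1.008 + 3×15.999 + 1×32.060 = 264.764 → 264.76 g/mol.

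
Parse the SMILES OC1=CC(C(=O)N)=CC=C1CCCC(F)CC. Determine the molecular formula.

C13H18FNO2

Walk through each heavy atom and fill implicit hydrogens from standard valence (C 4, N 3, O 2, S 2, halogen 1):
  atom 1: O, bond orders sum to 1 (valence 2) → 1 H
  atom 2: C, bond orders sum to 4 (valence 4) → 0 H
  atom 3: C, bond orders sum to 3 (valence 4) → 1 H
  atom 4: C, bond orders sum to 4 (valence 4) → 0 H
  atom 5: C, bond orders sum to 4 (valence 4) → 0 H
  atom 6: O, bond orders sum to 2 (valence 2) → 0 H
  atom 7: N, bond orders sum to 1 (valence 3) → 2 H
  atom 8: C, bond orders sum to 3 (valence 4) → 1 H
  atom 9: C, bond orders sum to 3 (valence 4) → 1 H
  atom 10: C, bond orders sum to 4 (valence 4) → 0 H
  atom 11: C, bond orders sum to 2 (valence 4) → 2 H
  atom 12: C, bond orders sum to 2 (valence 4) → 2 H
  atom 13: C, bond orders sum to 2 (valence 4) → 2 H
  atom 14: C, bond orders sum to 3 (valence 4) → 1 H
  atom 15: F (halogen, monovalent) → 0 H
  atom 16: C, bond orders sum to 2 (valence 4) → 2 H
  atom 17: C, bond orders sum to 1 (valence 4) → 3 H
Totals → C:13, H:18, F:1, N:1, O:2.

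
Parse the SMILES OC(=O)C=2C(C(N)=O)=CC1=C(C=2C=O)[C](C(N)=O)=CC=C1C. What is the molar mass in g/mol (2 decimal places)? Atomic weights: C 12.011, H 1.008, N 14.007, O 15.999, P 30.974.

First, the molecular formula is C15H12N2O5 (counting implicit H from valence).
  C: 15 × 12.011 = 180.165
  H: 12 × 1.008 = 12.096
  N: 2 × 14.007 = 28.014
  O: 5 × 15.999 = 79.995
Sum: 15×12.011 + 12×1.008 + 2×14.007 + 5×15.999 = 300.270 → 300.27 g/mol.

300.27 g/mol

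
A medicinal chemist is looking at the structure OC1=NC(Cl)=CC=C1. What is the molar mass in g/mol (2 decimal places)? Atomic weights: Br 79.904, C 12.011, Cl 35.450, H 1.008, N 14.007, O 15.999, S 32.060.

First, the molecular formula is C5H4ClNO (counting implicit H from valence).
  C: 5 × 12.011 = 60.055
  Cl: 1 × 35.450 = 35.450
  H: 4 × 1.008 = 4.032
  N: 1 × 14.007 = 14.007
  O: 1 × 15.999 = 15.999
Sum: 5×12.011 + 1×35.450 + 4×1.008 + 1×14.007 + 1×15.999 = 129.543 → 129.54 g/mol.

129.54 g/mol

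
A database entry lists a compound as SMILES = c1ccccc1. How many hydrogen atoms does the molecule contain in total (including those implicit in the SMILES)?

6

Walk through each heavy atom and fill implicit hydrogens from standard valence (C 4, N 3, O 2, S 2, halogen 1); for lowercase aromatic atoms, an aromatic c carries 1 H when it has two neighbours and 0 H with three, and aromatic n carries 0 H:
  atom 1: aromatic c, 2 neighbours → 1 H
  atom 2: aromatic c, 2 neighbours → 1 H
  atom 3: aromatic c, 2 neighbours → 1 H
  atom 4: aromatic c, 2 neighbours → 1 H
  atom 5: aromatic c, 2 neighbours → 1 H
  atom 6: aromatic c, 2 neighbours → 1 H
Total hydrogens: 6.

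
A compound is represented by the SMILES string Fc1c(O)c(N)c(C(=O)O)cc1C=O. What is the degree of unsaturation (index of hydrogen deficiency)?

Molecular formula: C8H6FNO4.
DoU = (2C + 2 + N − H − X) / 2, where X is the halogen count and O/S are ignored.
    = (2·8 + 2 + 1 − 6 − 1) / 2 = 12 / 2 = 6.

6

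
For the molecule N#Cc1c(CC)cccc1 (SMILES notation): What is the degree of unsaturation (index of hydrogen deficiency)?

6

Molecular formula: C9H9N.
DoU = (2C + 2 + N − H − X) / 2, where X is the halogen count and O/S are ignored.
    = (2·9 + 2 + 1 − 9 − 0) / 2 = 12 / 2 = 6.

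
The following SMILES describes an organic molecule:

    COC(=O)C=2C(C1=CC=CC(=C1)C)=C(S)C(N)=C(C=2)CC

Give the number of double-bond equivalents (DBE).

9

Degree of unsaturation = (number of rings) + (number of π bonds).
Ring closures in the SMILES: 2.
π bonds: 7 double bonds (each 1 DoU) → 7 DoU from unsaturation.
Total DoU = 2 + 7 = 9.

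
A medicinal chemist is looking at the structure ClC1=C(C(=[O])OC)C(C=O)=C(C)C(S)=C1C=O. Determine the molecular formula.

C11H9ClO4S

Walk through each heavy atom and fill implicit hydrogens from standard valence (C 4, N 3, O 2, S 2, halogen 1):
  atom 1: Cl (halogen, monovalent) → 0 H
  atom 2: C, bond orders sum to 4 (valence 4) → 0 H
  atom 3: C, bond orders sum to 4 (valence 4) → 0 H
  atom 4: C, bond orders sum to 4 (valence 4) → 0 H
  atom 5: O with explicit H count 0
  atom 6: O, bond orders sum to 2 (valence 2) → 0 H
  atom 7: C, bond orders sum to 1 (valence 4) → 3 H
  atom 8: C, bond orders sum to 4 (valence 4) → 0 H
  atom 9: C, bond orders sum to 3 (valence 4) → 1 H
  atom 10: O, bond orders sum to 2 (valence 2) → 0 H
  atom 11: C, bond orders sum to 4 (valence 4) → 0 H
  atom 12: C, bond orders sum to 1 (valence 4) → 3 H
  atom 13: C, bond orders sum to 4 (valence 4) → 0 H
  atom 14: S, bond orders sum to 1 (valence 2) → 1 H
  atom 15: C, bond orders sum to 4 (valence 4) → 0 H
  atom 16: C, bond orders sum to 3 (valence 4) → 1 H
  atom 17: O, bond orders sum to 2 (valence 2) → 0 H
Totals → C:11, H:9, Cl:1, O:4, S:1.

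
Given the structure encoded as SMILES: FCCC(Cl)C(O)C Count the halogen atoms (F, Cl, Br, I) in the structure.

Halogen atoms appear at heavy-atom positions 1, 5 (1×Cl, 1×F).
Other groups present: 1 hydroxyl.
Halogen count: 2.

2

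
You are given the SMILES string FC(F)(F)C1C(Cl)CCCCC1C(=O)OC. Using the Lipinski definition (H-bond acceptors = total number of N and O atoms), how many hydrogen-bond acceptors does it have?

2

N atoms: 0; O atoms: 2.
Lipinski HBA = 0 + 2 = 2.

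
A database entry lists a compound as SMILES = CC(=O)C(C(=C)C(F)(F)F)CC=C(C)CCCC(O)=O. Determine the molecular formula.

Walk through each heavy atom and fill implicit hydrogens from standard valence (C 4, N 3, O 2, S 2, halogen 1):
  atom 1: C, bond orders sum to 1 (valence 4) → 3 H
  atom 2: C, bond orders sum to 4 (valence 4) → 0 H
  atom 3: O, bond orders sum to 2 (valence 2) → 0 H
  atom 4: C, bond orders sum to 3 (valence 4) → 1 H
  atom 5: C, bond orders sum to 4 (valence 4) → 0 H
  atom 6: C, bond orders sum to 2 (valence 4) → 2 H
  atom 7: C, bond orders sum to 4 (valence 4) → 0 H
  atom 8: F (halogen, monovalent) → 0 H
  atom 9: F (halogen, monovalent) → 0 H
  atom 10: F (halogen, monovalent) → 0 H
  atom 11: C, bond orders sum to 2 (valence 4) → 2 H
  atom 12: C, bond orders sum to 3 (valence 4) → 1 H
  atom 13: C, bond orders sum to 4 (valence 4) → 0 H
  atom 14: C, bond orders sum to 1 (valence 4) → 3 H
  atom 15: C, bond orders sum to 2 (valence 4) → 2 H
  atom 16: C, bond orders sum to 2 (valence 4) → 2 H
  atom 17: C, bond orders sum to 2 (valence 4) → 2 H
  atom 18: C, bond orders sum to 4 (valence 4) → 0 H
  atom 19: O, bond orders sum to 1 (valence 2) → 1 H
  atom 20: O, bond orders sum to 2 (valence 2) → 0 H
Totals → C:14, H:19, F:3, O:3.

C14H19F3O3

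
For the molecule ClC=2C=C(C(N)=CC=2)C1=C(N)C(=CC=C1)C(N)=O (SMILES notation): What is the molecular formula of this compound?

C13H12ClN3O

Walk through each heavy atom and fill implicit hydrogens from standard valence (C 4, N 3, O 2, S 2, halogen 1):
  atom 1: Cl (halogen, monovalent) → 0 H
  atom 2: C, bond orders sum to 4 (valence 4) → 0 H
  atom 3: C, bond orders sum to 3 (valence 4) → 1 H
  atom 4: C, bond orders sum to 4 (valence 4) → 0 H
  atom 5: C, bond orders sum to 4 (valence 4) → 0 H
  atom 6: N, bond orders sum to 1 (valence 3) → 2 H
  atom 7: C, bond orders sum to 3 (valence 4) → 1 H
  atom 8: C, bond orders sum to 3 (valence 4) → 1 H
  atom 9: C, bond orders sum to 4 (valence 4) → 0 H
  atom 10: C, bond orders sum to 4 (valence 4) → 0 H
  atom 11: N, bond orders sum to 1 (valence 3) → 2 H
  atom 12: C, bond orders sum to 4 (valence 4) → 0 H
  atom 13: C, bond orders sum to 3 (valence 4) → 1 H
  atom 14: C, bond orders sum to 3 (valence 4) → 1 H
  atom 15: C, bond orders sum to 3 (valence 4) → 1 H
  atom 16: C, bond orders sum to 4 (valence 4) → 0 H
  atom 17: N, bond orders sum to 1 (valence 3) → 2 H
  atom 18: O, bond orders sum to 2 (valence 2) → 0 H
Totals → C:13, H:12, Cl:1, N:3, O:1.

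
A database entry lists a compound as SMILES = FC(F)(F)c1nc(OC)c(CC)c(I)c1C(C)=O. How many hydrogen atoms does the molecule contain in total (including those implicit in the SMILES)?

Walk through each heavy atom and fill implicit hydrogens from standard valence (C 4, N 3, O 2, S 2, halogen 1); for lowercase aromatic atoms, an aromatic c carries 1 H when it has two neighbours and 0 H with three, and aromatic n carries 0 H:
  atom 1: F (halogen, monovalent) → 0 H
  atom 2: C, bond orders sum to 4 (valence 4) → 0 H
  atom 3: F (halogen, monovalent) → 0 H
  atom 4: F (halogen, monovalent) → 0 H
  atom 5: aromatic c, 3 neighbours → 0 H
  atom 6: aromatic n, 2 neighbours → 0 H
  atom 7: aromatic c, 3 neighbours → 0 H
  atom 8: O, bond orders sum to 2 (valence 2) → 0 H
  atom 9: C, bond orders sum to 1 (valence 4) → 3 H
  atom 10: aromatic c, 3 neighbours → 0 H
  atom 11: C, bond orders sum to 2 (valence 4) → 2 H
  atom 12: C, bond orders sum to 1 (valence 4) → 3 H
  atom 13: aromatic c, 3 neighbours → 0 H
  atom 14: I (halogen, monovalent) → 0 H
  atom 15: aromatic c, 3 neighbours → 0 H
  atom 16: C, bond orders sum to 4 (valence 4) → 0 H
  atom 17: C, bond orders sum to 1 (valence 4) → 3 H
  atom 18: O, bond orders sum to 2 (valence 2) → 0 H
Total hydrogens: 11.

11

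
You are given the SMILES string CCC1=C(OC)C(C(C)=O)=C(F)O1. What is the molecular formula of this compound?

C9H11FO3

Walk through each heavy atom and fill implicit hydrogens from standard valence (C 4, N 3, O 2, S 2, halogen 1):
  atom 1: C, bond orders sum to 1 (valence 4) → 3 H
  atom 2: C, bond orders sum to 2 (valence 4) → 2 H
  atom 3: C, bond orders sum to 4 (valence 4) → 0 H
  atom 4: C, bond orders sum to 4 (valence 4) → 0 H
  atom 5: O, bond orders sum to 2 (valence 2) → 0 H
  atom 6: C, bond orders sum to 1 (valence 4) → 3 H
  atom 7: C, bond orders sum to 4 (valence 4) → 0 H
  atom 8: C, bond orders sum to 4 (valence 4) → 0 H
  atom 9: C, bond orders sum to 1 (valence 4) → 3 H
  atom 10: O, bond orders sum to 2 (valence 2) → 0 H
  atom 11: C, bond orders sum to 4 (valence 4) → 0 H
  atom 12: F (halogen, monovalent) → 0 H
  atom 13: O, bond orders sum to 2 (valence 2) → 0 H
Totals → C:9, H:11, F:1, O:3.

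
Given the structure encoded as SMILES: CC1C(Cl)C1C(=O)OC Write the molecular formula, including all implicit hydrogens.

Walk through each heavy atom and fill implicit hydrogens from standard valence (C 4, N 3, O 2, S 2, halogen 1):
  atom 1: C, bond orders sum to 1 (valence 4) → 3 H
  atom 2: C, bond orders sum to 3 (valence 4) → 1 H
  atom 3: C, bond orders sum to 3 (valence 4) → 1 H
  atom 4: Cl (halogen, monovalent) → 0 H
  atom 5: C, bond orders sum to 3 (valence 4) → 1 H
  atom 6: C, bond orders sum to 4 (valence 4) → 0 H
  atom 7: O, bond orders sum to 2 (valence 2) → 0 H
  atom 8: O, bond orders sum to 2 (valence 2) → 0 H
  atom 9: C, bond orders sum to 1 (valence 4) → 3 H
Totals → C:6, H:9, Cl:1, O:2.

C6H9ClO2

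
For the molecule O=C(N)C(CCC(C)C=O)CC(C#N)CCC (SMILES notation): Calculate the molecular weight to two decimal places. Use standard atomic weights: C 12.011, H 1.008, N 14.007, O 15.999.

238.33 g/mol

First, the molecular formula is C13H22N2O2 (counting implicit H from valence).
  C: 13 × 12.011 = 156.143
  H: 22 × 1.008 = 22.176
  N: 2 × 14.007 = 28.014
  O: 2 × 15.999 = 31.998
Sum: 13×12.011 + 22×1.008 + 2×14.007 + 2×15.999 = 238.331 → 238.33 g/mol.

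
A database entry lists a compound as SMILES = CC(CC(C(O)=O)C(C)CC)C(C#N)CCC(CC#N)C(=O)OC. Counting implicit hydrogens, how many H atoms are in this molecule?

28

Walk through each heavy atom and fill implicit hydrogens from standard valence (C 4, N 3, O 2, S 2, halogen 1):
  atom 1: C, bond orders sum to 1 (valence 4) → 3 H
  atom 2: C, bond orders sum to 3 (valence 4) → 1 H
  atom 3: C, bond orders sum to 2 (valence 4) → 2 H
  atom 4: C, bond orders sum to 3 (valence 4) → 1 H
  atom 5: C, bond orders sum to 4 (valence 4) → 0 H
  atom 6: O, bond orders sum to 1 (valence 2) → 1 H
  atom 7: O, bond orders sum to 2 (valence 2) → 0 H
  atom 8: C, bond orders sum to 3 (valence 4) → 1 H
  atom 9: C, bond orders sum to 1 (valence 4) → 3 H
  atom 10: C, bond orders sum to 2 (valence 4) → 2 H
  atom 11: C, bond orders sum to 1 (valence 4) → 3 H
  atom 12: C, bond orders sum to 3 (valence 4) → 1 H
  atom 13: C, bond orders sum to 4 (valence 4) → 0 H
  atom 14: N, bond orders sum to 3 (valence 3) → 0 H
  atom 15: C, bond orders sum to 2 (valence 4) → 2 H
  atom 16: C, bond orders sum to 2 (valence 4) → 2 H
  atom 17: C, bond orders sum to 3 (valence 4) → 1 H
  atom 18: C, bond orders sum to 2 (valence 4) → 2 H
  atom 19: C, bond orders sum to 4 (valence 4) → 0 H
  atom 20: N, bond orders sum to 3 (valence 3) → 0 H
  atom 21: C, bond orders sum to 4 (valence 4) → 0 H
  atom 22: O, bond orders sum to 2 (valence 2) → 0 H
  atom 23: O, bond orders sum to 2 (valence 2) → 0 H
  atom 24: C, bond orders sum to 1 (valence 4) → 3 H
Total hydrogens: 28.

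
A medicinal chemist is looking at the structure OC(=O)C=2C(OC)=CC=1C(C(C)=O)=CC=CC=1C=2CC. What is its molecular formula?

Walk through each heavy atom and fill implicit hydrogens from standard valence (C 4, N 3, O 2, S 2, halogen 1):
  atom 1: O, bond orders sum to 1 (valence 2) → 1 H
  atom 2: C, bond orders sum to 4 (valence 4) → 0 H
  atom 3: O, bond orders sum to 2 (valence 2) → 0 H
  atom 4: C, bond orders sum to 4 (valence 4) → 0 H
  atom 5: C, bond orders sum to 4 (valence 4) → 0 H
  atom 6: O, bond orders sum to 2 (valence 2) → 0 H
  atom 7: C, bond orders sum to 1 (valence 4) → 3 H
  atom 8: C, bond orders sum to 3 (valence 4) → 1 H
  atom 9: C, bond orders sum to 4 (valence 4) → 0 H
  atom 10: C, bond orders sum to 4 (valence 4) → 0 H
  atom 11: C, bond orders sum to 4 (valence 4) → 0 H
  atom 12: C, bond orders sum to 1 (valence 4) → 3 H
  atom 13: O, bond orders sum to 2 (valence 2) → 0 H
  atom 14: C, bond orders sum to 3 (valence 4) → 1 H
  atom 15: C, bond orders sum to 3 (valence 4) → 1 H
  atom 16: C, bond orders sum to 3 (valence 4) → 1 H
  atom 17: C, bond orders sum to 4 (valence 4) → 0 H
  atom 18: C, bond orders sum to 4 (valence 4) → 0 H
  atom 19: C, bond orders sum to 2 (valence 4) → 2 H
  atom 20: C, bond orders sum to 1 (valence 4) → 3 H
Totals → C:16, H:16, O:4.
In Hill order: C16H16O4.

C16H16O4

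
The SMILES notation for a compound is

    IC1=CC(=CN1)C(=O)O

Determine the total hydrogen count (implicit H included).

Walk through each heavy atom and fill implicit hydrogens from standard valence (C 4, N 3, O 2, S 2, halogen 1):
  atom 1: I (halogen, monovalent) → 0 H
  atom 2: C, bond orders sum to 4 (valence 4) → 0 H
  atom 3: C, bond orders sum to 3 (valence 4) → 1 H
  atom 4: C, bond orders sum to 4 (valence 4) → 0 H
  atom 5: C, bond orders sum to 3 (valence 4) → 1 H
  atom 6: N, bond orders sum to 2 (valence 3) → 1 H
  atom 7: C, bond orders sum to 4 (valence 4) → 0 H
  atom 8: O, bond orders sum to 2 (valence 2) → 0 H
  atom 9: O, bond orders sum to 1 (valence 2) → 1 H
Total hydrogens: 4.

4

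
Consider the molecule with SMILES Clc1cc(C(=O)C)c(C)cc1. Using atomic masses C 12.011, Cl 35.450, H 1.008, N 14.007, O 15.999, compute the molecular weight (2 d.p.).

168.62 g/mol

First, the molecular formula is C9H9ClO (counting implicit H from valence).
  C: 9 × 12.011 = 108.099
  Cl: 1 × 35.450 = 35.450
  H: 9 × 1.008 = 9.072
  O: 1 × 15.999 = 15.999
Sum: 9×12.011 + 1×35.450 + 9×1.008 + 1×15.999 = 168.620 → 168.62 g/mol.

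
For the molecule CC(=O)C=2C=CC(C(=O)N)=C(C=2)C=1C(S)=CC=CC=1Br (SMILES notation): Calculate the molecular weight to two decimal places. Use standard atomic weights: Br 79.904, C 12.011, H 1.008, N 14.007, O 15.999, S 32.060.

350.23 g/mol

First, the molecular formula is C15H12BrNO2S (counting implicit H from valence).
  Br: 1 × 79.904 = 79.904
  C: 15 × 12.011 = 180.165
  H: 12 × 1.008 = 12.096
  N: 1 × 14.007 = 14.007
  O: 2 × 15.999 = 31.998
  S: 1 × 32.060 = 32.060
Sum: 1×79.904 + 15×12.011 + 12×1.008 + 1×14.007 + 2×15.999 + 1×32.060 = 350.230 → 350.23 g/mol.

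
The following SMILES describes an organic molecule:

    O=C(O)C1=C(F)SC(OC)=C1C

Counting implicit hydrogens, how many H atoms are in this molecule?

7

Walk through each heavy atom and fill implicit hydrogens from standard valence (C 4, N 3, O 2, S 2, halogen 1):
  atom 1: O, bond orders sum to 2 (valence 2) → 0 H
  atom 2: C, bond orders sum to 4 (valence 4) → 0 H
  atom 3: O, bond orders sum to 1 (valence 2) → 1 H
  atom 4: C, bond orders sum to 4 (valence 4) → 0 H
  atom 5: C, bond orders sum to 4 (valence 4) → 0 H
  atom 6: F (halogen, monovalent) → 0 H
  atom 7: S, bond orders sum to 2 (valence 2) → 0 H
  atom 8: C, bond orders sum to 4 (valence 4) → 0 H
  atom 9: O, bond orders sum to 2 (valence 2) → 0 H
  atom 10: C, bond orders sum to 1 (valence 4) → 3 H
  atom 11: C, bond orders sum to 4 (valence 4) → 0 H
  atom 12: C, bond orders sum to 1 (valence 4) → 3 H
Total hydrogens: 7.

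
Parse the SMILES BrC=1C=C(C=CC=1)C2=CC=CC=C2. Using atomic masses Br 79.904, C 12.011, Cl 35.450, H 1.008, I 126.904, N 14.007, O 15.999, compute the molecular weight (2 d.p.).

First, the molecular formula is C12H9Br (counting implicit H from valence).
  Br: 1 × 79.904 = 79.904
  C: 12 × 12.011 = 144.132
  H: 9 × 1.008 = 9.072
Sum: 1×79.904 + 12×12.011 + 9×1.008 = 233.108 → 233.11 g/mol.

233.11 g/mol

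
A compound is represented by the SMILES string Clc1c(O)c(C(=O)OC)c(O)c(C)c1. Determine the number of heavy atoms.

14

Every atom symbol written in the SMILES (organic subset) is one heavy atom; implicit H are not written.
Heavy atoms by element → C:9, Cl:1, O:4.
Total: 14.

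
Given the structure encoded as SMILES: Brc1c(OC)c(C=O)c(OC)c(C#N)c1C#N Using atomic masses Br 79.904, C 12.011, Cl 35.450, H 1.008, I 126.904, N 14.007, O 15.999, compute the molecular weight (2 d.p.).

295.09 g/mol

First, the molecular formula is C11H7BrN2O3 (counting implicit H from valence).
  Br: 1 × 79.904 = 79.904
  C: 11 × 12.011 = 132.121
  H: 7 × 1.008 = 7.056
  N: 2 × 14.007 = 28.014
  O: 3 × 15.999 = 47.997
Sum: 1×79.904 + 11×12.011 + 7×1.008 + 2×14.007 + 3×15.999 = 295.092 → 295.09 g/mol.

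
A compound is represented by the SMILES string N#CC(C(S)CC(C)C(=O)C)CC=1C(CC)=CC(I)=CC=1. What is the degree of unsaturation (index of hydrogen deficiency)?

7

Degree of unsaturation = (number of rings) + (number of π bonds).
Ring closures in the SMILES: 1.
π bonds: 4 double bonds (each 1 DoU), 1 triple bond (each 2 DoU) → 6 DoU from unsaturation.
Total DoU = 1 + 6 = 7.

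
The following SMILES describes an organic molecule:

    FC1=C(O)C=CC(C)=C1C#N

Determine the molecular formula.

C8H6FNO

Walk through each heavy atom and fill implicit hydrogens from standard valence (C 4, N 3, O 2, S 2, halogen 1):
  atom 1: F (halogen, monovalent) → 0 H
  atom 2: C, bond orders sum to 4 (valence 4) → 0 H
  atom 3: C, bond orders sum to 4 (valence 4) → 0 H
  atom 4: O, bond orders sum to 1 (valence 2) → 1 H
  atom 5: C, bond orders sum to 3 (valence 4) → 1 H
  atom 6: C, bond orders sum to 3 (valence 4) → 1 H
  atom 7: C, bond orders sum to 4 (valence 4) → 0 H
  atom 8: C, bond orders sum to 1 (valence 4) → 3 H
  atom 9: C, bond orders sum to 4 (valence 4) → 0 H
  atom 10: C, bond orders sum to 4 (valence 4) → 0 H
  atom 11: N, bond orders sum to 3 (valence 3) → 0 H
Totals → C:8, H:6, F:1, N:1, O:1.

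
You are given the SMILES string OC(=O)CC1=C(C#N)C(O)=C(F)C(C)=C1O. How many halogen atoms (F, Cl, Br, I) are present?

1

Halogen atoms appear at heavy-atom position 12 (1×F).
Other groups present: 1 carboxylic acid, 2 hydroxyl, 1 nitrile.
Halogen count: 1.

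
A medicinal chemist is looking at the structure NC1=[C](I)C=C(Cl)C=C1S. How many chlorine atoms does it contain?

1

Scan the SMILES for Cl atoms (remember two-letter symbols like Cl and Br are single atoms).
Chlorine count: 1.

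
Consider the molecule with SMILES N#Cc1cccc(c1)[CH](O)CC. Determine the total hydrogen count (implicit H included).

Walk through each heavy atom and fill implicit hydrogens from standard valence (C 4, N 3, O 2, S 2, halogen 1); for lowercase aromatic atoms, an aromatic c carries 1 H when it has two neighbours and 0 H with three, and aromatic n carries 0 H:
  atom 1: N, bond orders sum to 3 (valence 3) → 0 H
  atom 2: C, bond orders sum to 4 (valence 4) → 0 H
  atom 3: aromatic c, 3 neighbours → 0 H
  atom 4: aromatic c, 2 neighbours → 1 H
  atom 5: aromatic c, 2 neighbours → 1 H
  atom 6: aromatic c, 2 neighbours → 1 H
  atom 7: aromatic c, 3 neighbours → 0 H
  atom 8: aromatic c, 2 neighbours → 1 H
  atom 9: C with explicit H count 1
  atom 10: O, bond orders sum to 1 (valence 2) → 1 H
  atom 11: C, bond orders sum to 2 (valence 4) → 2 H
  atom 12: C, bond orders sum to 1 (valence 4) → 3 H
Total hydrogens: 11.

11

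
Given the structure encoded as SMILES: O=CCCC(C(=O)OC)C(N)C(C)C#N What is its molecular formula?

Walk through each heavy atom and fill implicit hydrogens from standard valence (C 4, N 3, O 2, S 2, halogen 1):
  atom 1: O, bond orders sum to 2 (valence 2) → 0 H
  atom 2: C, bond orders sum to 3 (valence 4) → 1 H
  atom 3: C, bond orders sum to 2 (valence 4) → 2 H
  atom 4: C, bond orders sum to 2 (valence 4) → 2 H
  atom 5: C, bond orders sum to 3 (valence 4) → 1 H
  atom 6: C, bond orders sum to 4 (valence 4) → 0 H
  atom 7: O, bond orders sum to 2 (valence 2) → 0 H
  atom 8: O, bond orders sum to 2 (valence 2) → 0 H
  atom 9: C, bond orders sum to 1 (valence 4) → 3 H
  atom 10: C, bond orders sum to 3 (valence 4) → 1 H
  atom 11: N, bond orders sum to 1 (valence 3) → 2 H
  atom 12: C, bond orders sum to 3 (valence 4) → 1 H
  atom 13: C, bond orders sum to 1 (valence 4) → 3 H
  atom 14: C, bond orders sum to 4 (valence 4) → 0 H
  atom 15: N, bond orders sum to 3 (valence 3) → 0 H
Totals → C:10, H:16, N:2, O:3.
In Hill order: C10H16N2O3.

C10H16N2O3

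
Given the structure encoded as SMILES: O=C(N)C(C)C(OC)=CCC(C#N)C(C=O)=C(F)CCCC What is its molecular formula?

C16H23FN2O3

Walk through each heavy atom and fill implicit hydrogens from standard valence (C 4, N 3, O 2, S 2, halogen 1):
  atom 1: O, bond orders sum to 2 (valence 2) → 0 H
  atom 2: C, bond orders sum to 4 (valence 4) → 0 H
  atom 3: N, bond orders sum to 1 (valence 3) → 2 H
  atom 4: C, bond orders sum to 3 (valence 4) → 1 H
  atom 5: C, bond orders sum to 1 (valence 4) → 3 H
  atom 6: C, bond orders sum to 4 (valence 4) → 0 H
  atom 7: O, bond orders sum to 2 (valence 2) → 0 H
  atom 8: C, bond orders sum to 1 (valence 4) → 3 H
  atom 9: C, bond orders sum to 3 (valence 4) → 1 H
  atom 10: C, bond orders sum to 2 (valence 4) → 2 H
  atom 11: C, bond orders sum to 3 (valence 4) → 1 H
  atom 12: C, bond orders sum to 4 (valence 4) → 0 H
  atom 13: N, bond orders sum to 3 (valence 3) → 0 H
  atom 14: C, bond orders sum to 4 (valence 4) → 0 H
  atom 15: C, bond orders sum to 3 (valence 4) → 1 H
  atom 16: O, bond orders sum to 2 (valence 2) → 0 H
  atom 17: C, bond orders sum to 4 (valence 4) → 0 H
  atom 18: F (halogen, monovalent) → 0 H
  atom 19: C, bond orders sum to 2 (valence 4) → 2 H
  atom 20: C, bond orders sum to 2 (valence 4) → 2 H
  atom 21: C, bond orders sum to 2 (valence 4) → 2 H
  atom 22: C, bond orders sum to 1 (valence 4) → 3 H
Totals → C:16, H:23, F:1, N:2, O:3.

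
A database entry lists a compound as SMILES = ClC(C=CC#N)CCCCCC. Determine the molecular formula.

C10H16ClN

Walk through each heavy atom and fill implicit hydrogens from standard valence (C 4, N 3, O 2, S 2, halogen 1):
  atom 1: Cl (halogen, monovalent) → 0 H
  atom 2: C, bond orders sum to 3 (valence 4) → 1 H
  atom 3: C, bond orders sum to 3 (valence 4) → 1 H
  atom 4: C, bond orders sum to 3 (valence 4) → 1 H
  atom 5: C, bond orders sum to 4 (valence 4) → 0 H
  atom 6: N, bond orders sum to 3 (valence 3) → 0 H
  atom 7: C, bond orders sum to 2 (valence 4) → 2 H
  atom 8: C, bond orders sum to 2 (valence 4) → 2 H
  atom 9: C, bond orders sum to 2 (valence 4) → 2 H
  atom 10: C, bond orders sum to 2 (valence 4) → 2 H
  atom 11: C, bond orders sum to 2 (valence 4) → 2 H
  atom 12: C, bond orders sum to 1 (valence 4) → 3 H
Totals → C:10, H:16, Cl:1, N:1.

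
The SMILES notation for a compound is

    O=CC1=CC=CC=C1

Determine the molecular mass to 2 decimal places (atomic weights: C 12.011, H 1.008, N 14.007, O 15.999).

First, the molecular formula is C7H6O (counting implicit H from valence).
  C: 7 × 12.011 = 84.077
  H: 6 × 1.008 = 6.048
  O: 1 × 15.999 = 15.999
Sum: 7×12.011 + 6×1.008 + 1×15.999 = 106.124 → 106.12 g/mol.

106.12 g/mol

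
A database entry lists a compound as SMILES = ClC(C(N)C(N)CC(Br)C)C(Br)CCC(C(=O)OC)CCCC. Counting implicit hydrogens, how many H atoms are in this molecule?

Walk through each heavy atom and fill implicit hydrogens from standard valence (C 4, N 3, O 2, S 2, halogen 1):
  atom 1: Cl (halogen, monovalent) → 0 H
  atom 2: C, bond orders sum to 3 (valence 4) → 1 H
  atom 3: C, bond orders sum to 3 (valence 4) → 1 H
  atom 4: N, bond orders sum to 1 (valence 3) → 2 H
  atom 5: C, bond orders sum to 3 (valence 4) → 1 H
  atom 6: N, bond orders sum to 1 (valence 3) → 2 H
  atom 7: C, bond orders sum to 2 (valence 4) → 2 H
  atom 8: C, bond orders sum to 3 (valence 4) → 1 H
  atom 9: Br (halogen, monovalent) → 0 H
  atom 10: C, bond orders sum to 1 (valence 4) → 3 H
  atom 11: C, bond orders sum to 3 (valence 4) → 1 H
  atom 12: Br (halogen, monovalent) → 0 H
  atom 13: C, bond orders sum to 2 (valence 4) → 2 H
  atom 14: C, bond orders sum to 2 (valence 4) → 2 H
  atom 15: C, bond orders sum to 3 (valence 4) → 1 H
  atom 16: C, bond orders sum to 4 (valence 4) → 0 H
  atom 17: O, bond orders sum to 2 (valence 2) → 0 H
  atom 18: O, bond orders sum to 2 (valence 2) → 0 H
  atom 19: C, bond orders sum to 1 (valence 4) → 3 H
  atom 20: C, bond orders sum to 2 (valence 4) → 2 H
  atom 21: C, bond orders sum to 2 (valence 4) → 2 H
  atom 22: C, bond orders sum to 2 (valence 4) → 2 H
  atom 23: C, bond orders sum to 1 (valence 4) → 3 H
Total hydrogens: 31.

31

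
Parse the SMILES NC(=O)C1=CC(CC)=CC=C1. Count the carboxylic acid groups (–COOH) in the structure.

Scan the SMILES for the carboxylic acid motif — none present.
Groups that are present: 1 amide.

0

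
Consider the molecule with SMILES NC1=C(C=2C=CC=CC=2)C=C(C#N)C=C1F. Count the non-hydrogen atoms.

16

Every atom symbol written in the SMILES (organic subset) is one heavy atom; implicit H are not written.
Heavy atoms by element → C:13, F:1, N:2.
Total: 16.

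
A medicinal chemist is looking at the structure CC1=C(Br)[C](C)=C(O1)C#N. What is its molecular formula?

C7H6BrNO

Walk through each heavy atom and fill implicit hydrogens from standard valence (C 4, N 3, O 2, S 2, halogen 1):
  atom 1: C, bond orders sum to 1 (valence 4) → 3 H
  atom 2: C, bond orders sum to 4 (valence 4) → 0 H
  atom 3: C, bond orders sum to 4 (valence 4) → 0 H
  atom 4: Br (halogen, monovalent) → 0 H
  atom 5: C with explicit H count 0
  atom 6: C, bond orders sum to 1 (valence 4) → 3 H
  atom 7: C, bond orders sum to 4 (valence 4) → 0 H
  atom 8: O, bond orders sum to 2 (valence 2) → 0 H
  atom 9: C, bond orders sum to 4 (valence 4) → 0 H
  atom 10: N, bond orders sum to 3 (valence 3) → 0 H
Totals → C:7, H:6, Br:1, N:1, O:1.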